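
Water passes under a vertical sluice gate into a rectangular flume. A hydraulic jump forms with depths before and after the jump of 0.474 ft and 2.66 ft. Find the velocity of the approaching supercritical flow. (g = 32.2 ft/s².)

V₁ = 16.8 ft/s

For a rectangular channel the momentum equation gives q² = ½·g·y₁·y₂·(y₁ + y₂) = ½×32.2×0.474×2.66×3.13 = 63.6.
q = √63.6 = 7.98 ft²/s.
V₁ = q/y₁ = 7.98/0.474 = 16.8 ft/s.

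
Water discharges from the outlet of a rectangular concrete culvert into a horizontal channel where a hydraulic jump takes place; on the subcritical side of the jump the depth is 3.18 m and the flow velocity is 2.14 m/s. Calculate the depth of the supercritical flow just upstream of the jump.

Fr₂ = V₂/√(g·y₂) = 2.14/√(9.81×3.18) = 0.383.
The Bélanger relation is symmetric: y₁/y₂ = ½[√(1 + 8Fr₂²) − 1] = ½[√2.174 − 1] = 0.237.
y₁ = 0.237 × 3.18 = 0.755 m.

y₁ = 0.755 m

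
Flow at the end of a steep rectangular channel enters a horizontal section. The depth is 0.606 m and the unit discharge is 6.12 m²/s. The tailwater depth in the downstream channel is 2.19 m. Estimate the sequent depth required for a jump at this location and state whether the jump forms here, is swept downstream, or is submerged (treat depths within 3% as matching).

y₂ = 3.26 m; the jump is swept downstream

V₁ = q/y₁ = 6.12/0.606 = 10.1 m/s. Fr₁ = V₁/√(g·y₁) = 10.1/√(9.81×0.606) = 4.14.
Sequent-depth ratio: y₂/y₁ = ½[√(1 + 8Fr₁²) − 1] = ½[√138.2 − 1] = 5.38.
y₂ = 5.38 × 0.606 = 3.26 m.
Tailwater y_tw = 2.19 m: y_tw < y₂, so the jump is swept downstream.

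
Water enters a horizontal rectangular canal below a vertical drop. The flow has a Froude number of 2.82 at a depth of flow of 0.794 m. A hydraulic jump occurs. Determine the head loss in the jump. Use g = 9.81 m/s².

Fr₁ = 2.82 (given).
From the momentum equation for a rectangular channel, y₂/y₁ = ½[√(1 + 8Fr₁²) − 1] = ½[√64.62 − 1] = 3.52.
y₂ = 3.52 × 0.794 = 2.79 m.
V₁ = Fr₁·√(g·y₁) = 2.82×√(9.81×0.794) = 7.87 m/s; q = V₁·y₁ = 6.25 m²/s. V₂ = q/y₂ = 6.25/2.79 = 2.24 m/s. E₁ = y₁ + V₁²/2g = 3.95 m; E₂ = y₂ + V₂²/2g = 3.05 m. ΔE = E₁ − E₂ = 0.902 m.

ΔE = 0.902 m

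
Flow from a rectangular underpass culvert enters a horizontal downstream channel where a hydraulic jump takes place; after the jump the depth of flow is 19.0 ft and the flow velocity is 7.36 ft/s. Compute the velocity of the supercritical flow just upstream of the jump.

Fr₂ = V₂/√(g·y₂) = 7.36/√(32.2×19.0) = 0.298.
Since the conjugate-depth ratio holds either way, y₁/y₂ = ½[√(1 + 8Fr₂²) − 1] = ½[√1.708 − 1] = 0.154.
y₁ = 0.154 × 19.0 = 2.92 ft.
V₁ = q/y₁ = 140/2.92 = 47.9 ft/s.

V₁ = 47.9 ft/s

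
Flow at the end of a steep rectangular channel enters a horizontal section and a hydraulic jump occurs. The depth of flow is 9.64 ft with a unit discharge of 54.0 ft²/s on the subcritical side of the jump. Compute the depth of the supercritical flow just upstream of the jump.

y₁ = 1.66 ft

V₂ = q/y₂ = 54.0/9.64 = 5.60 ft/s; Fr₂ = V₂/√(g·y₂) = 0.318.
The Bélanger relation is symmetric: y₁/y₂ = ½[√(1 + 8Fr₂²) − 1] = ½[√1.809 − 1] = 0.172.
y₁ = 0.172 × 9.64 = 1.66 ft.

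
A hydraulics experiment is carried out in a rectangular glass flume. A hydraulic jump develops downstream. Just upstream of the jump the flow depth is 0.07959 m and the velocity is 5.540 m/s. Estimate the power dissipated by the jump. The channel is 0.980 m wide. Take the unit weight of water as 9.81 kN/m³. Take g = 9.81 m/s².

P = 4.047 kW

Fr₁ = V₁/√(g·y₁) = 5.540/√(9.81×0.07959) = 6.270.
Sequent-depth ratio: y₂/y₁ = ½[√(1 + 8Fr₁²) − 1] = ½[√315.47 − 1] = 8.381.
y₂ = 8.381 × 0.07959 = 0.6670 m.
q = V₁·y₁ = 5.540 × 0.07959 = 0.4409 m²/s. V₂ = q/y₂ = 0.4409/0.6670 = 0.6610 m/s. E₁ = y₁ + V₁²/2g = 1.644 m; E₂ = y₂ + V₂²/2g = 0.6893 m. ΔE = E₁ − E₂ = 0.9546 m.
Q = q·b = 0.4409 × 0.980 = 0.4321 m³/s. P = γ·Q·ΔE = 9.81 × 0.4321 × 0.9546 = 4.047 kW.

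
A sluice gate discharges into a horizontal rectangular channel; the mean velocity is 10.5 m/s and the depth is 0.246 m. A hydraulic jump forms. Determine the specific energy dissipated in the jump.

ΔE = 3.57 m

Fr₁ = V₁/√(g·y₁) = 10.5/√(9.81×0.246) = 6.76.
Bélanger equation: y₂/y₁ = ½[√(1 + 8Fr₁²) − 1] = ½[√366.5 − 1] = 9.07.
y₂ = 9.07 × 0.246 = 2.23 m.
q = V₁·y₁ = 10.5 × 0.246 = 2.58 m²/s. V₂ = q/y₂ = 2.58/2.23 = 1.16 m/s. E₁ = y₁ + V₁²/2g = 5.87 m; E₂ = y₂ + V₂²/2g = 2.30 m. ΔE = E₁ − E₂ = 3.57 m.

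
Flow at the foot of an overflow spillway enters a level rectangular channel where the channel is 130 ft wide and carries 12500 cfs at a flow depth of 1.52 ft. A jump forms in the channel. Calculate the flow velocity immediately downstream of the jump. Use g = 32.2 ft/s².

q = Q/b = 12500/130 = 96.2 ft²/s; V₁ = q/y₁ = 63.3 ft/s. Fr₁ = V₁/√(g·y₁) = 9.04.
From the momentum equation for a rectangular channel, y₂/y₁ = ½[√(1 + 8Fr₁²) − 1] = ½[√655.1 − 1] = 12.3.
y₂ = 12.3 × 1.52 = 18.7 ft.
V₂ = q/y₂ = 96.2/18.7 = 5.14 ft/s.

V₂ = 5.14 ft/s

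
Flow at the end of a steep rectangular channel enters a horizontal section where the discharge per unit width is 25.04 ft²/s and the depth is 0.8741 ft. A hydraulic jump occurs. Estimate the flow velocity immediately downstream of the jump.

V₂ = 4.005 ft/s

V₁ = q/y₁ = 25.04/0.8741 = 28.65 ft/s. Fr₁ = V₁/√(g·y₁) = 28.65/√(32.2×0.8741) = 5.400.
Conjugate-depth relation: y₂/y₁ = ½[√(1 + 8Fr₁²) − 1] = ½[√234.25 − 1] = 7.153.
y₂ = 7.153 × 0.8741 = 6.252 ft.
V₂ = q/y₂ = 25.04/6.252 = 4.005 ft/s.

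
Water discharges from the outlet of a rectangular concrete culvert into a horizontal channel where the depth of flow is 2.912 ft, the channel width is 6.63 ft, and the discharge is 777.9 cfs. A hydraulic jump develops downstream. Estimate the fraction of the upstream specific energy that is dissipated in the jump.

ΔE/E₁ = 0.410 (41.0%)

q = Q/b = 777.9/6.63 = 117.3 ft²/s; V₁ = q/y₁ = 40.29 ft/s. Fr₁ = V₁/√(g·y₁) = 4.161.
From the momentum equation for a rectangular channel, y₂/y₁ = ½[√(1 + 8Fr₁²) − 1] = ½[√139.51 − 1] = 5.406.
y₂ = 5.406 × 2.912 = 15.74 ft.
E₁ = y₁ + V₁²/2g = 28.12 ft. ΔE = (y₂ − y₁)³/(4y₁y₂) = 11.52 ft. ΔE/E₁ = 11.52/28.12 = 0.410.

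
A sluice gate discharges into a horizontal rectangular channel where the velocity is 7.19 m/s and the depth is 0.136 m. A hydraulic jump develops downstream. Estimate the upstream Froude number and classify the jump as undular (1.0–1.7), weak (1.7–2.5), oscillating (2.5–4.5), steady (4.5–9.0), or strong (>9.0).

Fr₁ = V₁/√(g·y₁) = 7.19/√(9.81×0.136) = 6.22.
Fr₁ = 6.22 lies in the steady range.

Fr₁ = 6.22; steady jump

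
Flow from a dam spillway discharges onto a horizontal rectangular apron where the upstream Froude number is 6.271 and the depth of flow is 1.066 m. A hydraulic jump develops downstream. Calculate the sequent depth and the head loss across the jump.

y₂ = 8.936 m; ΔE = 12.79 m

Fr₁ = 6.271 (given).
Bélanger equation: y₂/y₁ = ½[√(1 + 8Fr₁²) − 1] = ½[√315.60 − 1] = 8.383.
y₂ = 8.383 × 1.066 = 8.936 m.
V₁ = Fr₁·√(g·y₁) = 6.271×√(9.81×1.066) = 20.28 m/s; q = V₁·y₁ = 21.62 m²/s. V₂ = q/y₂ = 21.62/8.936 = 2.419 m/s. E₁ = y₁ + V₁²/2g = 22.03 m; E₂ = y₂ + V₂²/2g = 9.234 m. ΔE = E₁ − E₂ = 12.79 m.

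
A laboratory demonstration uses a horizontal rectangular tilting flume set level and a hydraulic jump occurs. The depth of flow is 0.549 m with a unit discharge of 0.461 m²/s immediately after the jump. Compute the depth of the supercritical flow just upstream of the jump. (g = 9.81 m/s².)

V₂ = q/y₂ = 0.461/0.549 = 0.840 m/s; Fr₂ = V₂/√(g·y₂) = 0.362.
From the momentum equation (using Fr₂), y₁/y₂ = ½[√(1 + 8Fr₂²) − 1] = ½[√2.047 − 1] = 0.215.
y₁ = 0.215 × 0.549 = 0.118 m.

y₁ = 0.118 m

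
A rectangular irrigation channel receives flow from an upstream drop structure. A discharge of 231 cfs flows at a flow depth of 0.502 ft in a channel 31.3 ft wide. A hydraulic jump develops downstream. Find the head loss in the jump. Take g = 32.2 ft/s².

ΔE = 1.35 ft

q = Q/b = 231/31.3 = 7.38 ft²/s; V₁ = q/y₁ = 14.7 ft/s. Fr₁ = V₁/√(g·y₁) = 3.66.
Conjugate-depth relation: y₂/y₁ = ½[√(1 + 8Fr₁²) − 1] = ½[√108.0 − 1] = 4.70.
y₂ = 4.70 × 0.502 = 2.36 ft.
Head loss: ΔE = (y₂ − y₁)³/(4y₁y₂) = (2.36 − 0.502)³/(4×0.502×2.36) = 6.38/4.73 = 1.35 ft.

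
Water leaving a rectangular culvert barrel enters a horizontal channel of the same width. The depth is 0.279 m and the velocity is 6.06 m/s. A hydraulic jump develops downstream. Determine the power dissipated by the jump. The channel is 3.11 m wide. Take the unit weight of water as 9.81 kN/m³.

P = 38.9 kW

Fr₁ = V₁/√(g·y₁) = 6.06/√(9.81×0.279) = 3.66.
Bélanger equation: y₂/y₁ = ½[√(1 + 8Fr₁²) − 1] = ½[√108.3 − 1] = 4.70.
y₂ = 4.70 × 0.279 = 1.31 m.
Head loss: ΔE = (y₂ − y₁)³/(4y₁y₂) = (1.31 − 0.279)³/(4×0.279×1.31) = 1.10/1.46 = 0.754 m.
q = V₁·y₁ = 6.06 × 0.279 = 1.69 m²/s. Q = q·b = 1.69 × 3.11 = 5.26 m³/s. P = γ·Q·ΔE = 9.81 × 5.26 × 0.754 = 38.9 kW.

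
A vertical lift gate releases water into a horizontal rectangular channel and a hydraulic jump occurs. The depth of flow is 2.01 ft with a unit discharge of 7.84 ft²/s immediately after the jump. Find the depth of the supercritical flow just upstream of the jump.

y₁ = 0.701 ft

V₂ = q/y₂ = 7.84/2.01 = 3.90 ft/s; Fr₂ = V₂/√(g·y₂) = 0.485.
From the momentum equation (using Fr₂), y₁/y₂ = ½[√(1 + 8Fr₂²) − 1] = ½[√2.881 − 1] = 0.349.
y₁ = 0.349 × 2.01 = 0.701 ft.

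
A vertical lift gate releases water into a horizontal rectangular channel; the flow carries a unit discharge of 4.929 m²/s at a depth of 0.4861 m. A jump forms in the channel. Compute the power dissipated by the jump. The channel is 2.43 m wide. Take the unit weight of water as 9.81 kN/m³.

P = 308.6 kW

V₁ = q/y₁ = 4.929/0.4861 = 10.14 m/s. Fr₁ = V₁/√(g·y₁) = 10.14/√(9.81×0.4861) = 4.643.
By Bélanger, y₂/y₁ = ½[√(1 + 8Fr₁²) − 1] = ½[√173.49 − 1] = 6.086.
y₂ = 6.086 × 0.4861 = 2.958 m.
V₂ = q/y₂ = 4.929/2.958 = 1.666 m/s. E₁ = y₁ + V₁²/2g = 5.727 m; E₂ = y₂ + V₂²/2g = 3.100 m. ΔE = E₁ − E₂ = 2.627 m.
Q = q·b = 4.929 × 2.43 = 11.98 m³/s. P = γ·Q·ΔE = 9.81 × 11.98 × 2.627 = 308.6 kW.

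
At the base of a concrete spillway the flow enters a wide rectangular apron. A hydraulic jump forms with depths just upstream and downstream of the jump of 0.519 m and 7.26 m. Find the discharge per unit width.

For a rectangular channel the momentum equation gives q² = ½·g·y₁·y₂·(y₁ + y₂) = ½×9.81×0.519×7.26×7.78 = 144.
q = √144 = 12.0 m²/s.

q = 12.0 m²/s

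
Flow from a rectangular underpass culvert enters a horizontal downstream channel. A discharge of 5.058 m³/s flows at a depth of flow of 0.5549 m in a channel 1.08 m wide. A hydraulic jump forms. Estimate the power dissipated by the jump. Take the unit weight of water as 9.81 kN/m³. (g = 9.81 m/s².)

P = 71.55 kW

q = Q/b = 5.058/1.08 = 4.683 m²/s; V₁ = q/y₁ = 8.440 m/s. Fr₁ = V₁/√(g·y₁) = 3.617.
By Bélanger, y₂/y₁ = ½[√(1 + 8Fr₁²) − 1] = ½[√105.69 − 1] = 4.640.
y₂ = 4.640 × 0.5549 = 2.575 m.
Head loss: ΔE = (y₂ − y₁)³/(4y₁y₂) = (2.575 − 0.5549)³/(4×0.5549×2.575) = 8.242/5.715 = 1.442 m.
P = γ·Q·ΔE = 9.81 × 5.058 × 1.442 = 71.55 kW.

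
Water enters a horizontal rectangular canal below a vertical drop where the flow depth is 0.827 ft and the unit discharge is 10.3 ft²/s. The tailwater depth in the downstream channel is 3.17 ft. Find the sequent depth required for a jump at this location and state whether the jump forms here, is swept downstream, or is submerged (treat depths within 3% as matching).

y₂ = 2.44 ft; the jump is submerged

V₁ = q/y₁ = 10.3/0.827 = 12.5 ft/s. Fr₁ = V₁/√(g·y₁) = 12.5/√(32.2×0.827) = 2.41.
Sequent-depth ratio: y₂/y₁ = ½[√(1 + 8Fr₁²) − 1] = ½[√47.60 − 1] = 2.95.
y₂ = 2.95 × 0.827 = 2.44 ft.
Tailwater y_tw = 3.17 ft: y_tw > y₂, so the jump is submerged.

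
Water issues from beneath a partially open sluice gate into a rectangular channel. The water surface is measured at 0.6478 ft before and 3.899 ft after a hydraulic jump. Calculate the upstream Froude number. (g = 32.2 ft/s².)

For a rectangular channel the momentum equation gives q² = ½·g·y₁·y₂·(y₁ + y₂) = ½×32.2×0.6478×3.899×4.547 = 184.9.
q = √184.9 = 13.60 ft²/s.
V₁ = q/y₁ = 20.99 ft/s; Fr₁ = V₁/√(g·y₁) = 4.596.

Fr₁ = 4.596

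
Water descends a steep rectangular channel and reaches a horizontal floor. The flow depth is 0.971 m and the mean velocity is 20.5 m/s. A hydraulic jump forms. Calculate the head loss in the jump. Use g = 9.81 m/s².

Fr₁ = V₁/√(g·y₁) = 20.5/√(9.81×0.971) = 6.64.
Conjugate-depth relation: y₂/y₁ = ½[√(1 + 8Fr₁²) − 1] = ½[√353.9 − 1] = 8.91.
y₂ = 8.91 × 0.971 = 8.65 m.
Head loss: ΔE = (y₂ − y₁)³/(4y₁y₂) = (8.65 − 0.971)³/(4×0.971×8.65) = 453/33.6 = 13.5 m.

ΔE = 13.5 m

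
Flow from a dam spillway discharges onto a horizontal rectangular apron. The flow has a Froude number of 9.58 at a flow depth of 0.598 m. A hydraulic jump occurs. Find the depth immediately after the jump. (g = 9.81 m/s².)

Fr₁ = 9.58 (given).
Conjugate-depth relation: y₂/y₁ = ½[√(1 + 8Fr₁²) − 1] = ½[√735.2 − 1] = 13.1.
y₂ = 13.1 × 0.598 = 7.81 m.

y₂ = 7.81 m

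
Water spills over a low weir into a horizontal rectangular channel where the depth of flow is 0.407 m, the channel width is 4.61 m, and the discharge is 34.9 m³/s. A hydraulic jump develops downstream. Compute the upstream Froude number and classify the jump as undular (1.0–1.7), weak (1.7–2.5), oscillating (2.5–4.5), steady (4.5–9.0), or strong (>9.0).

q = Q/b = 34.9/4.61 = 7.57 m²/s; V₁ = q/y₁ = 18.6 m/s. Fr₁ = V₁/√(g·y₁) = 9.31.
Fr₁ = 9.31 lies in the strong range.

Fr₁ = 9.31; strong jump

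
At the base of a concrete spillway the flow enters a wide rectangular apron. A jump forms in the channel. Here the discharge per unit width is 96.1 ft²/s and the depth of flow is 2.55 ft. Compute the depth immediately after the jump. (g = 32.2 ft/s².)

y₂ = 13.8 ft

V₁ = q/y₁ = 96.1/2.55 = 37.7 ft/s. Fr₁ = V₁/√(g·y₁) = 37.7/√(32.2×2.55) = 4.16.
Sequent-depth ratio: y₂/y₁ = ½[√(1 + 8Fr₁²) − 1] = ½[√139.4 − 1] = 5.40.
y₂ = 5.40 × 2.55 = 13.8 ft.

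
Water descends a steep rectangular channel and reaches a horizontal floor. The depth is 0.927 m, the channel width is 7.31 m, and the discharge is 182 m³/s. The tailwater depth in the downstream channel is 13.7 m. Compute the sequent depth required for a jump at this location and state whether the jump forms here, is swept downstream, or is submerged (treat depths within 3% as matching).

q = Q/b = 182/7.31 = 24.9 m²/s; V₁ = q/y₁ = 26.9 m/s. Fr₁ = V₁/√(g·y₁) = 8.91.
From the momentum equation for a rectangular channel, y₂/y₁ = ½[√(1 + 8Fr₁²) − 1] = ½[√635.6 − 1] = 12.1.
y₂ = 12.1 × 0.927 = 11.2 m.
Tailwater y_tw = 13.7 m: y_tw > y₂, so the jump is submerged.

y₂ = 11.2 m; the jump is submerged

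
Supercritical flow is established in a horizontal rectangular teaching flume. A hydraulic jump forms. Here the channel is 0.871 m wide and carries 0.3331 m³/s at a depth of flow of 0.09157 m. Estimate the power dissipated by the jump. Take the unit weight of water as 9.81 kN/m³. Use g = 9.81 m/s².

q = Q/b = 0.3331/0.871 = 0.3824 m²/s; V₁ = q/y₁ = 4.176 m/s. Fr₁ = V₁/√(g·y₁) = 4.406.
From the momentum equation for a rectangular channel, y₂/y₁ = ½[√(1 + 8Fr₁²) − 1] = ½[√156.34 − 1] = 5.752.
y₂ = 5.752 × 0.09157 = 0.5267 m.
V₂ = q/y₂ = 0.3824/0.5267 = 0.7261 m/s. E₁ = y₁ + V₁²/2g = 0.9806 m; E₂ = y₂ + V₂²/2g = 0.5536 m. ΔE = E₁ − E₂ = 0.4270 m.
P = γ·Q·ΔE = 9.81 × 0.3331 × 0.4270 = 1.395 kW.

P = 1.395 kW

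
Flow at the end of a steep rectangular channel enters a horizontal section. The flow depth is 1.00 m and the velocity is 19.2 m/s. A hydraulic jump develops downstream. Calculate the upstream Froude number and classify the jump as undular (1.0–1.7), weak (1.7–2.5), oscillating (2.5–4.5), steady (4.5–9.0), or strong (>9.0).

Fr₁ = V₁/√(g·y₁) = 19.2/√(9.81×1.00) = 6.13.
Fr₁ = 6.13 lies in the steady range.

Fr₁ = 6.13; steady jump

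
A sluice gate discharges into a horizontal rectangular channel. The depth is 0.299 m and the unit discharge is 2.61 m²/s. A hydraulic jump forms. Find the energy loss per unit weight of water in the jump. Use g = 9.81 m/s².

ΔE = 2.09 m

V₁ = q/y₁ = 2.61/0.299 = 8.73 m/s. Fr₁ = V₁/√(g·y₁) = 8.73/√(9.81×0.299) = 5.10.
Conjugate-depth relation: y₂/y₁ = ½[√(1 + 8Fr₁²) − 1] = ½[√208.8 − 1] = 6.73.
y₂ = 6.73 × 0.299 = 2.01 m.
Head loss: ΔE = (y₂ − y₁)³/(4y₁y₂) = (2.01 − 0.299)³/(4×0.299×2.01) = 5.02/2.40 = 2.09 m.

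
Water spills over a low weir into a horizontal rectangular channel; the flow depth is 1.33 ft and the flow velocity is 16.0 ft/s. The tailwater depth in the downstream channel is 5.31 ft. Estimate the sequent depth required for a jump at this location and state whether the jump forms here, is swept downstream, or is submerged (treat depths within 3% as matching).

y₂ = 3.98 ft; the jump is submerged

Fr₁ = V₁/√(g·y₁) = 16.0/√(32.2×1.33) = 2.44.
From the momentum equation for a rectangular channel, y₂/y₁ = ½[√(1 + 8Fr₁²) − 1] = ½[√48.82 − 1] = 2.99.
y₂ = 2.99 × 1.33 = 3.98 ft.
Tailwater y_tw = 5.31 ft: y_tw > y₂, so the jump is submerged.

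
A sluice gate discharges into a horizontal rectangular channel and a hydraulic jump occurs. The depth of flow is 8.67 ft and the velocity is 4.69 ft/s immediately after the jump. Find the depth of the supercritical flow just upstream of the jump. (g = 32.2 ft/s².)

y₁ = 1.20 ft

Fr₂ = V₂/√(g·y₂) = 4.69/√(32.2×8.67) = 0.281.
Since the conjugate-depth ratio holds either way, y₁/y₂ = ½[√(1 + 8Fr₂²) − 1] = ½[√1.630 − 1] = 0.138.
y₁ = 0.138 × 8.67 = 1.20 ft.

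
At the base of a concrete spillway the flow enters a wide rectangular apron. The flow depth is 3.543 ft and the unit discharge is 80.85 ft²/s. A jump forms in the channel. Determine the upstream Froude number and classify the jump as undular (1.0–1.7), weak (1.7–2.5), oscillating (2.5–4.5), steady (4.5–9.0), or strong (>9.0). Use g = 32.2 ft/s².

V₁ = q/y₁ = 80.85/3.543 = 22.82 ft/s. Fr₁ = V₁/√(g·y₁) = 22.82/√(32.2×3.543) = 2.136.
Fr₁ = 2.136 lies in the weak range.

Fr₁ = 2.136; weak jump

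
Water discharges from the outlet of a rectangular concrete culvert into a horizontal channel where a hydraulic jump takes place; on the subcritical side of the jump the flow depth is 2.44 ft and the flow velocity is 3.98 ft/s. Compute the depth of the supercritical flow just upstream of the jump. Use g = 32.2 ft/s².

Fr₂ = V₂/√(g·y₂) = 3.98/√(32.2×2.44) = 0.449.
Since the conjugate-depth ratio holds either way, y₁/y₂ = ½[√(1 + 8Fr₂²) − 1] = ½[√2.613 − 1] = 0.308.
y₁ = 0.308 × 2.44 = 0.752 ft.

y₁ = 0.752 ft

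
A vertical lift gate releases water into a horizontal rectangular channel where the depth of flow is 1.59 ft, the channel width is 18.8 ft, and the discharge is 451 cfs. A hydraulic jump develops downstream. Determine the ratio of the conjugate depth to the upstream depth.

y₂/y₁ = 2.52

q = Q/b = 451/18.8 = 24.0 ft²/s; V₁ = q/y₁ = 15.1 ft/s. Fr₁ = V₁/√(g·y₁) = 2.11.
By Bélanger, y₂/y₁ = ½[√(1 + 8Fr₁²) − 1] = ½[√36.57 − 1] = 2.52.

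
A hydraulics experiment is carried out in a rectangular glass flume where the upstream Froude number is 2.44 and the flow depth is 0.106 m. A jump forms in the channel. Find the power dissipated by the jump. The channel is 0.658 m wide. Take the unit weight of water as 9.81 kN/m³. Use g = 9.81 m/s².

P = 0.118 kW

Fr₁ = 2.44 (given).
Sequent-depth ratio: y₂/y₁ = ½[√(1 + 8Fr₁²) − 1] = ½[√48.63 − 1] = 2.99.
y₂ = 2.99 × 0.106 = 0.317 m.
V₁ = Fr₁·√(g·y₁) = 2.44×√(9.81×0.106) = 2.49 m/s; q = V₁·y₁ = 0.264 m²/s. V₂ = q/y₂ = 0.264/0.317 = 0.833 m/s. E₁ = y₁ + V₁²/2g = 0.422 m; E₂ = y₂ + V₂²/2g = 0.352 m. ΔE = E₁ − E₂ = 0.0696 m.
Q = q·b = 0.264 × 0.658 = 0.174 m³/s. P = γ·Q·ΔE = 9.81 × 0.174 × 0.0696 = 0.118 kW.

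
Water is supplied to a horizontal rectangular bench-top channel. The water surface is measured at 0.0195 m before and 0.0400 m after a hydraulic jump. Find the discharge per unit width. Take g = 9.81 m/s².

For a rectangular channel the momentum equation gives q² = ½·g·y₁·y₂·(y₁ + y₂) = ½×9.81×0.0195×0.0400×0.0595 = 0.000228.
q = √0.000228 = 0.0151 m²/s.

q = 0.0151 m²/s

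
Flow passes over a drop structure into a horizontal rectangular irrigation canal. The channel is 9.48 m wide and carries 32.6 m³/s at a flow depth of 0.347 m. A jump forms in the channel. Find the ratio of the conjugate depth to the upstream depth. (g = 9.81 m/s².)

y₂/y₁ = 7.11

q = Q/b = 32.6/9.48 = 3.44 m²/s; V₁ = q/y₁ = 9.91 m/s. Fr₁ = V₁/√(g·y₁) = 5.37.
From the momentum equation for a rectangular channel, y₂/y₁ = ½[√(1 + 8Fr₁²) − 1] = ½[√231.8 − 1] = 7.11.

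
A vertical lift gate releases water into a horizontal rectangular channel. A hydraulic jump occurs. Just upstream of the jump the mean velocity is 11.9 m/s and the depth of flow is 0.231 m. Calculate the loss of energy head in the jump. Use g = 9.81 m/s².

ΔE = 4.92 m

Fr₁ = V₁/√(g·y₁) = 11.9/√(9.81×0.231) = 7.91.
Conjugate-depth relation: y₂/y₁ = ½[√(1 + 8Fr₁²) − 1] = ½[√500.9 − 1] = 10.7.
y₂ = 10.7 × 0.231 = 2.47 m.
q = V₁·y₁ = 11.9 × 0.231 = 2.75 m²/s. V₂ = q/y₂ = 2.75/2.47 = 1.11 m/s. E₁ = y₁ + V₁²/2g = 7.45 m; E₂ = y₂ + V₂²/2g = 2.53 m. ΔE = E₁ − E₂ = 4.92 m.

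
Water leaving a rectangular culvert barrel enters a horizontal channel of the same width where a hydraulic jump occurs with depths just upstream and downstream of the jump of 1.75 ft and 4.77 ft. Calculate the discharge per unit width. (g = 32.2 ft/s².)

q = 29.6 ft²/s

For a rectangular channel the momentum equation gives q² = ½·g·y₁·y₂·(y₁ + y₂) = ½×32.2×1.75×4.77×6.52 = 876.
q = √876 = 29.6 ft²/s.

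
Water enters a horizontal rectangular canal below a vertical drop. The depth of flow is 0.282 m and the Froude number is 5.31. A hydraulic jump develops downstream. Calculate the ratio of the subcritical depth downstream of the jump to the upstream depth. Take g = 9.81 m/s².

Fr₁ = 5.31 (given).
Conjugate-depth relation: y₂/y₁ = ½[√(1 + 8Fr₁²) − 1] = ½[√226.6 − 1] = 7.03.

y₂/y₁ = 7.03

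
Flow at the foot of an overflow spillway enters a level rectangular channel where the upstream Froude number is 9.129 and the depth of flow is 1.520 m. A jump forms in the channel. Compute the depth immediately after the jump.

y₂ = 18.88 m

Fr₁ = 9.129 (given).
Bélanger equation: y₂/y₁ = ½[√(1 + 8Fr₁²) − 1] = ½[√667.71 − 1] = 12.42.
y₂ = 12.42 × 1.520 = 18.88 m.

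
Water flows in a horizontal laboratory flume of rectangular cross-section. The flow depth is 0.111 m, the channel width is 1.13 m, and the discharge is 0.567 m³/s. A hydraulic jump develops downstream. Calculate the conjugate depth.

y₂ = 0.627 m

q = Q/b = 0.567/1.13 = 0.502 m²/s; V₁ = q/y₁ = 4.52 m/s. Fr₁ = V₁/√(g·y₁) = 4.33.
By Bélanger, y₂/y₁ = ½[√(1 + 8Fr₁²) − 1] = ½[√151.1 − 1] = 5.65.
y₂ = 5.65 × 0.111 = 0.627 m.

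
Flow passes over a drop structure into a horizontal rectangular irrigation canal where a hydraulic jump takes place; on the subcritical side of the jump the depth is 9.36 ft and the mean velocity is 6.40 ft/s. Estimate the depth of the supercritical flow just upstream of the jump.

Fr₂ = V₂/√(g·y₂) = 6.40/√(32.2×9.36) = 0.369.
Applying the sequent-depth relation in reverse, y₁/y₂ = ½[√(1 + 8Fr₂²) − 1] = ½[√2.087 − 1] = 0.222.
y₁ = 0.222 × 9.36 = 2.08 ft.

y₁ = 2.08 ft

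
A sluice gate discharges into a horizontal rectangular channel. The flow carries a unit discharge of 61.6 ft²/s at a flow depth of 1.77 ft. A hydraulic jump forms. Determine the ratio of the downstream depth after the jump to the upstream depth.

V₁ = q/y₁ = 61.6/1.77 = 34.8 ft/s. Fr₁ = V₁/√(g·y₁) = 34.8/√(32.2×1.77) = 4.61.
Sequent-depth ratio: y₂/y₁ = ½[√(1 + 8Fr₁²) − 1] = ½[√171.0 − 1] = 6.04.

y₂/y₁ = 6.04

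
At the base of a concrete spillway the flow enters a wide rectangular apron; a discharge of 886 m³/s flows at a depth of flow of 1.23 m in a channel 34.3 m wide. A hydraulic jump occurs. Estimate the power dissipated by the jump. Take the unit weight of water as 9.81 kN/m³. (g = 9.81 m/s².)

q = Q/b = 886/34.3 = 25.8 m²/s; V₁ = q/y₁ = 21.0 m/s. Fr₁ = V₁/√(g·y₁) = 6.05.
Conjugate-depth relation: y₂/y₁ = ½[√(1 + 8Fr₁²) − 1] = ½[√293.4 − 1] = 8.06.
y₂ = 8.06 × 1.23 = 9.92 m.
Head loss: ΔE = (y₂ − y₁)³/(4y₁y₂) = (9.92 − 1.23)³/(4×1.23×9.92) = 656/48.8 = 13.4 m.
P = γ·Q·ΔE = 9.81 × 886 × 13.4 = 116847 kW.

P = 116847 kW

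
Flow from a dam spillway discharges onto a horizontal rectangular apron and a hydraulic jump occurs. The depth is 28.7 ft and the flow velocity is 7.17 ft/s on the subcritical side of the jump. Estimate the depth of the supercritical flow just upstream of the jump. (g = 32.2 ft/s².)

y₁ = 2.90 ft

Fr₂ = V₂/√(g·y₂) = 7.17/√(32.2×28.7) = 0.236.
Since the conjugate-depth ratio holds either way, y₁/y₂ = ½[√(1 + 8Fr₂²) − 1] = ½[√1.445 − 1] = 0.101.
y₁ = 0.101 × 28.7 = 2.90 ft.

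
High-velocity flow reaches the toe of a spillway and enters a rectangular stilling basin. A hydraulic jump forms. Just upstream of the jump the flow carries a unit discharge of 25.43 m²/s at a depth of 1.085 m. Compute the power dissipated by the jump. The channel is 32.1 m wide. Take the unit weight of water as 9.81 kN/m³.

V₁ = q/y₁ = 25.43/1.085 = 23.44 m/s. Fr₁ = V₁/√(g·y₁) = 23.44/√(9.81×1.085) = 7.184.
Sequent-depth ratio: y₂/y₁ = ½[√(1 + 8Fr₁²) − 1] = ½[√413.88 − 1] = 9.672.
y₂ = 9.672 × 1.085 = 10.49 m.
Head loss: ΔE = (y₂ − y₁)³/(4y₁y₂) = (10.49 − 1.085)³/(4×1.085×10.49) = 833.0/45.54 = 18.29 m.
Q = q·b = 25.43 × 32.1 = 816.3 m³/s. P = γ·Q·ΔE = 9.81 × 816.3 × 18.29 = 146465 kW.

P = 146465 kW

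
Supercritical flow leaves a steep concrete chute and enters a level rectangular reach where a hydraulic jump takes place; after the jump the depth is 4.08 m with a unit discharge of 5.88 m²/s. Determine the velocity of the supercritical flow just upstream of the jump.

V₂ = q/y₂ = 5.88/4.08 = 1.44 m/s; Fr₂ = V₂/√(g·y₂) = 0.228.
Since the conjugate-depth ratio holds either way, y₁/y₂ = ½[√(1 + 8Fr₂²) − 1] = ½[√1.415 − 1] = 0.0948.
y₁ = 0.0948 × 4.08 = 0.387 m.
V₁ = q/y₁ = 5.88/0.387 = 15.2 m/s.

V₁ = 15.2 m/s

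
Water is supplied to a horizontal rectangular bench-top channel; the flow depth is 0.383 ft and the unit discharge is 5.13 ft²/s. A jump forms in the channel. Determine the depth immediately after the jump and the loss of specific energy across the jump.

V₁ = q/y₁ = 5.13/0.383 = 13.4 ft/s. Fr₁ = V₁/√(g·y₁) = 13.4/√(32.2×0.383) = 3.81.
Bélanger equation: y₂/y₁ = ½[√(1 + 8Fr₁²) − 1] = ½[√117.4 − 1] = 4.92.
y₂ = 4.92 × 0.383 = 1.88 ft.
Head loss: ΔE = (y₂ − y₁)³/(4y₁y₂) = (1.88 − 0.383)³/(4×0.383×1.88) = 3.38/2.89 = 1.17 ft.

y₂ = 1.88 ft; ΔE = 1.17 ft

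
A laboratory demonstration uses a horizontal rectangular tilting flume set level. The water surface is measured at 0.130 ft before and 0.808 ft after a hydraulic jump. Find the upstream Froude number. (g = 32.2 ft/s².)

For a rectangular channel the momentum equation gives q² = ½·g·y₁·y₂·(y₁ + y₂) = ½×32.2×0.130×0.808×0.938 = 1.59.
q = √1.59 = 1.26 ft²/s.
V₁ = q/y₁ = 9.69 ft/s; Fr₁ = V₁/√(g·y₁) = 4.74.

Fr₁ = 4.74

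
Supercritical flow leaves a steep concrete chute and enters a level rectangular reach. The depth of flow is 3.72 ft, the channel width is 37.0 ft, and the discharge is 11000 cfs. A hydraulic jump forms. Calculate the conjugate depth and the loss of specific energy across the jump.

q = Q/b = 11000/37.0 = 297 ft²/s; V₁ = q/y₁ = 79.9 ft/s. Fr₁ = V₁/√(g·y₁) = 7.30.
By Bélanger, y₂/y₁ = ½[√(1 + 8Fr₁²) − 1] = ½[√427.6 − 1] = 9.84.
y₂ = 9.84 × 3.72 = 36.6 ft.
V₂ = q/y₂ = 297/36.6 = 8.12 ft/s. E₁ = y₁ + V₁²/2g = 103 ft; E₂ = y₂ + V₂²/2g = 37.6 ft. ΔE = E₁ − E₂ = 65.3 ft.

y₂ = 36.6 ft; ΔE = 65.3 ft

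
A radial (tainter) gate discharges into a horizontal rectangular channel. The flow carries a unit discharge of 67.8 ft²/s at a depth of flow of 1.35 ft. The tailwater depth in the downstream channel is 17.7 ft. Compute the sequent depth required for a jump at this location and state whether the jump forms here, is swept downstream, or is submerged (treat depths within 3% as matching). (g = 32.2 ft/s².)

V₁ = q/y₁ = 67.8/1.35 = 50.2 ft/s. Fr₁ = V₁/√(g·y₁) = 50.2/√(32.2×1.35) = 7.62.
Sequent-depth ratio: y₂/y₁ = ½[√(1 + 8Fr₁²) − 1] = ½[√465.2 − 1] = 10.3.
y₂ = 10.3 × 1.35 = 13.9 ft.
Tailwater y_tw = 17.7 ft: y_tw > y₂, so the jump is submerged.

y₂ = 13.9 ft; the jump is submerged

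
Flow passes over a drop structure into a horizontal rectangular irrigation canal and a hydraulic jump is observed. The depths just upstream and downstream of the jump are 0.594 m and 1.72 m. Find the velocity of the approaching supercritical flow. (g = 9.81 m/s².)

V₁ = 5.73 m/s

For a rectangular channel the momentum equation gives q² = ½·g·y₁·y₂·(y₁ + y₂) = ½×9.81×0.594×1.72×2.31 = 11.6.
q = √11.6 = 3.41 m²/s.
V₁ = q/y₁ = 3.41/0.594 = 5.73 m/s.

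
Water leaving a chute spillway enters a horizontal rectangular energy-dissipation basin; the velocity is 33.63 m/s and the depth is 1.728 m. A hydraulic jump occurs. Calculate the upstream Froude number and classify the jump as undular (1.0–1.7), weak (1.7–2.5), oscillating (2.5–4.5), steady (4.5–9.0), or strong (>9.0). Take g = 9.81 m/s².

Fr₁ = V₁/√(g·y₁) = 33.63/√(9.81×1.728) = 8.168.
Fr₁ = 8.168 lies in the steady range.

Fr₁ = 8.168; steady jump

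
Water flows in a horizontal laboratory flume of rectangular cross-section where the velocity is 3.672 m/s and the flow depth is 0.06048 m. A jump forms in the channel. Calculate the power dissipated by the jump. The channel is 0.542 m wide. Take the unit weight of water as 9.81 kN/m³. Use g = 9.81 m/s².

Fr₁ = V₁/√(g·y₁) = 3.672/√(9.81×0.06048) = 4.767.
Sequent-depth ratio: y₂/y₁ = ½[√(1 + 8Fr₁²) − 1] = ½[√182.81 − 1] = 6.260.
y₂ = 6.260 × 0.06048 = 0.3786 m.
Head loss: ΔE = (y₂ − y₁)³/(4y₁y₂) = (0.3786 − 0.06048)³/(4×0.06048×0.3786) = 0.03220/0.09160 = 0.3516 m.
q = V₁·y₁ = 3.672 × 0.06048 = 0.2221 m²/s. Q = q·b = 0.2221 × 0.542 = 0.1204 m³/s. P = γ·Q·ΔE = 9.81 × 0.1204 × 0.3516 = 0.4151 kW.

P = 0.4151 kW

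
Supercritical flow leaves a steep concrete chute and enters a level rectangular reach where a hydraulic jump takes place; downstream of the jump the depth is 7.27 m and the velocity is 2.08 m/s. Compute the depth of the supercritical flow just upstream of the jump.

y₁ = 0.795 m

Fr₂ = V₂/√(g·y₂) = 2.08/√(9.81×7.27) = 0.246.
Applying the sequent-depth relation in reverse, y₁/y₂ = ½[√(1 + 8Fr₂²) − 1] = ½[√1.485 − 1] = 0.109.
y₁ = 0.109 × 7.27 = 0.795 m.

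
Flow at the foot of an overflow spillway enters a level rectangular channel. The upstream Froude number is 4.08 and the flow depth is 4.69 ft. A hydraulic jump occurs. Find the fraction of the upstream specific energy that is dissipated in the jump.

ΔE/E₁ = 0.401 (40.1%)

Fr₁ = 4.08 (given).
From the momentum equation for a rectangular channel, y₂/y₁ = ½[√(1 + 8Fr₁²) − 1] = ½[√134.2 − 1] = 5.29.
y₂ = 5.29 × 4.69 = 24.8 ft.
E₁ = y₁(1 + Fr₁²/2) = 4.69×(1 + 4.08²/2) = 43.7 ft. ΔE = (y₂ − y₁)³/(4y₁y₂) = 17.5 ft. ΔE/E₁ = 17.5/43.7 = 0.401.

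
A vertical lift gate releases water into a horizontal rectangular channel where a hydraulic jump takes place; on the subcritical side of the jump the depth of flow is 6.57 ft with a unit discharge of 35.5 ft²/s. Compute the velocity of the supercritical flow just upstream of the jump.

V₂ = q/y₂ = 35.5/6.57 = 5.40 ft/s; Fr₂ = V₂/√(g·y₂) = 0.371.
From the momentum equation (using Fr₂), y₁/y₂ = ½[√(1 + 8Fr₂²) − 1] = ½[√2.104 − 1] = 0.225.
y₁ = 0.225 × 6.57 = 1.48 ft.
V₁ = q/y₁ = 35.5/1.48 = 24.0 ft/s.

V₁ = 24.0 ft/s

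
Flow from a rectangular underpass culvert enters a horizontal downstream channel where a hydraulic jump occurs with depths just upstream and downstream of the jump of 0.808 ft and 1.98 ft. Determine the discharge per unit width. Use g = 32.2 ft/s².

For a rectangular channel the momentum equation gives q² = ½·g·y₁·y₂·(y₁ + y₂) = ½×32.2×0.808×1.98×2.79 = 71.8.
q = √71.8 = 8.47 ft²/s.

q = 8.47 ft²/s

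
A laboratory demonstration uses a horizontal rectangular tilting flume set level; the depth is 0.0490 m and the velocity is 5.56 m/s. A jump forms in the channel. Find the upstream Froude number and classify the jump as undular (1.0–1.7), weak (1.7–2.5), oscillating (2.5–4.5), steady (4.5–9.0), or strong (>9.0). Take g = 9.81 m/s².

Fr₁ = V₁/√(g·y₁) = 5.56/√(9.81×0.0490) = 8.02.
Fr₁ = 8.02 lies in the steady range.

Fr₁ = 8.02; steady jump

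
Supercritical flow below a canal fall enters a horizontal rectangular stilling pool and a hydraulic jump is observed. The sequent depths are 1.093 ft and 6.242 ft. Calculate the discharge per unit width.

For a rectangular channel the momentum equation gives q² = ½·g·y₁·y₂·(y₁ + y₂) = ½×32.2×1.093×6.242×7.335 = 805.7.
q = √805.7 = 28.38 ft²/s.

q = 28.38 ft²/s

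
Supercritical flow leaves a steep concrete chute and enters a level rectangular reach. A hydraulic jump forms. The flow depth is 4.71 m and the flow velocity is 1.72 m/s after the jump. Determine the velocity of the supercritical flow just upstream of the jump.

Fr₂ = V₂/√(g·y₂) = 1.72/√(9.81×4.71) = 0.253.
The Bélanger relation is symmetric: y₁/y₂ = ½[√(1 + 8Fr₂²) − 1] = ½[√1.512 − 1] = 0.115.
y₁ = 0.115 × 4.71 = 0.541 m.
V₁ = q/y₁ = 8.10/0.541 = 15.0 m/s.

V₁ = 15.0 m/s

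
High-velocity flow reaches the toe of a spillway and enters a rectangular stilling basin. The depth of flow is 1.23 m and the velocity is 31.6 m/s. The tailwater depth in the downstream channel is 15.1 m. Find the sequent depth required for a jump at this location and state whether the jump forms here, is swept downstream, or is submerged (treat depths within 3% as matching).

Fr₁ = V₁/√(g·y₁) = 31.6/√(9.81×1.23) = 9.10.
Conjugate-depth relation: y₂/y₁ = ½[√(1 + 8Fr₁²) − 1] = ½[√663.0 − 1] = 12.4.
y₂ = 12.4 × 1.23 = 15.2 m.
Tailwater y_tw = 15.1 m: y_tw ≈ y₂, so the jump forms here.

y₂ = 15.2 m; the jump forms here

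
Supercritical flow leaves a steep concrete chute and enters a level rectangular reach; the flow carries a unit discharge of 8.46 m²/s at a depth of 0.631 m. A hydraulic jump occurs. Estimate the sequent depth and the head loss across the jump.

y₂ = 4.50 m; ΔE = 5.11 m

V₁ = q/y₁ = 8.46/0.631 = 13.4 m/s. Fr₁ = V₁/√(g·y₁) = 13.4/√(9.81×0.631) = 5.39.
From the momentum equation for a rectangular channel, y₂/y₁ = ½[√(1 + 8Fr₁²) − 1] = ½[√233.3 − 1] = 7.14.
y₂ = 7.14 × 0.631 = 4.50 m.
V₂ = q/y₂ = 8.46/4.50 = 1.88 m/s. E₁ = y₁ + V₁²/2g = 9.79 m; E₂ = y₂ + V₂²/2g = 4.68 m. ΔE = E₁ − E₂ = 5.11 m.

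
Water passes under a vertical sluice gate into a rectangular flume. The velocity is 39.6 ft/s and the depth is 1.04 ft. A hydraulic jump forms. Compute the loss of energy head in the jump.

Fr₁ = V₁/√(g·y₁) = 39.6/√(32.2×1.04) = 6.84.
From the momentum equation for a rectangular channel, y₂/y₁ = ½[√(1 + 8Fr₁²) − 1] = ½[√375.6 − 1] = 9.19.
y₂ = 9.19 × 1.04 = 9.56 ft.
q = V₁·y₁ = 39.6 × 1.04 = 41.2 ft²/s. V₂ = q/y₂ = 41.2/9.56 = 4.31 ft/s. E₁ = y₁ + V₁²/2g = 25.4 ft; E₂ = y₂ + V₂²/2g = 9.85 ft. ΔE = E₁ − E₂ = 15.5 ft.

ΔE = 15.5 ft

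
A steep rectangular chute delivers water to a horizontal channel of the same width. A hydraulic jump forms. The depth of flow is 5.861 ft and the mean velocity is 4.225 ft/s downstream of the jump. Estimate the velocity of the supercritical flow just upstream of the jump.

V₁ = 25.97 ft/s

Fr₂ = V₂/√(g·y₂) = 4.225/√(32.2×5.861) = 0.3075.
From the momentum equation (using Fr₂), y₁/y₂ = ½[√(1 + 8Fr₂²) − 1] = ½[√1.7567 − 1] = 0.1627.
y₁ = 0.1627 × 5.861 = 0.9536 ft.
V₁ = q/y₁ = 24.76/0.9536 = 25.97 ft/s.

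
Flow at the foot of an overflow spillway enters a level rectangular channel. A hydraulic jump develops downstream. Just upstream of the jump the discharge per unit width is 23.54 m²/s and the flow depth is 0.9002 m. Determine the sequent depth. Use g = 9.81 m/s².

V₁ = q/y₁ = 23.54/0.9002 = 26.15 m/s. Fr₁ = V₁/√(g·y₁) = 26.15/√(9.81×0.9002) = 8.800.
Conjugate-depth relation: y₂/y₁ = ½[√(1 + 8Fr₁²) − 1] = ½[√620.47 − 1] = 11.95.
y₂ = 11.95 × 0.9002 = 10.76 m.

y₂ = 10.76 m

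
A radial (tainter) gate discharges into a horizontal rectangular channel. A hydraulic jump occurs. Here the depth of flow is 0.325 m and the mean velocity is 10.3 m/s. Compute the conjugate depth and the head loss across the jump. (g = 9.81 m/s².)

y₂ = 2.49 m; ΔE = 3.15 m

Fr₁ = V₁/√(g·y₁) = 10.3/√(9.81×0.325) = 5.77.
Sequent-depth ratio: y₂/y₁ = ½[√(1 + 8Fr₁²) − 1] = ½[√267.2 − 1] = 7.67.
y₂ = 7.67 × 0.325 = 2.49 m.
q = V₁·y₁ = 10.3 × 0.325 = 3.35 m²/s. V₂ = q/y₂ = 3.35/2.49 = 1.34 m/s. E₁ = y₁ + V₁²/2g = 5.73 m; E₂ = y₂ + V₂²/2g = 2.59 m. ΔE = E₁ − E₂ = 3.15 m.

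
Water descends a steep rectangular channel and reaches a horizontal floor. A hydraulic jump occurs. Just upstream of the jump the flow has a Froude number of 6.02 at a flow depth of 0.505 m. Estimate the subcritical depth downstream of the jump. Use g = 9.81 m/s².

Fr₁ = 6.02 (given).
From the momentum equation for a rectangular channel, y₂/y₁ = ½[√(1 + 8Fr₁²) − 1] = ½[√290.9 − 1] = 8.03.
y₂ = 8.03 × 0.505 = 4.05 m.

y₂ = 4.05 m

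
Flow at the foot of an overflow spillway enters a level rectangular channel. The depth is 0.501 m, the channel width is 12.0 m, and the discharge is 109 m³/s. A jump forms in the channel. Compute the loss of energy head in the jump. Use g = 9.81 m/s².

q = Q/b = 109/12.0 = 9.08 m²/s; V₁ = q/y₁ = 18.1 m/s. Fr₁ = V₁/√(g·y₁) = 8.18.
Sequent-depth ratio: y₂/y₁ = ½[√(1 + 8Fr₁²) − 1] = ½[√536.1 − 1] = 11.1.
y₂ = 11.1 × 0.501 = 5.55 m.
V₂ = q/y₂ = 9.08/5.55 = 1.64 m/s. E₁ = y₁ + V₁²/2g = 17.3 m; E₂ = y₂ + V₂²/2g = 5.69 m. ΔE = E₁ − E₂ = 11.6 m.

ΔE = 11.6 m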